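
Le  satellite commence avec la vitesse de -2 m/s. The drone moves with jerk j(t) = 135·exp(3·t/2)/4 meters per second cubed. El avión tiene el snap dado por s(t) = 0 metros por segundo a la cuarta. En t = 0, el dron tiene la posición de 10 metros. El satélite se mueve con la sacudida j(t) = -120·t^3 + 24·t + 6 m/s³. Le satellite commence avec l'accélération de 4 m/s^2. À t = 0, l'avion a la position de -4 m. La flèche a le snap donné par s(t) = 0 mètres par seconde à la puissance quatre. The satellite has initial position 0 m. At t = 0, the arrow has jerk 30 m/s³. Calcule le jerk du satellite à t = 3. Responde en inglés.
From the given jerk equation j(t) = -120·t^3 + 24·t + 6, we substitute t = 3 to get j = -3162.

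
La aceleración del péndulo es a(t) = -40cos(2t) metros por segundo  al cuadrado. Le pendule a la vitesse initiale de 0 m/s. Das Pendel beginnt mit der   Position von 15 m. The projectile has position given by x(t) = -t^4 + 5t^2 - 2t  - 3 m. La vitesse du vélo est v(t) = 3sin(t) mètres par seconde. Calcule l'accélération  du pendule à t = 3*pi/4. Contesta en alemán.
Aus der Gleichung für die Beschleunigung a(t) = -40·cos(2·t), setzen wir t = 3*pi/4 ein und erhalten a = 0.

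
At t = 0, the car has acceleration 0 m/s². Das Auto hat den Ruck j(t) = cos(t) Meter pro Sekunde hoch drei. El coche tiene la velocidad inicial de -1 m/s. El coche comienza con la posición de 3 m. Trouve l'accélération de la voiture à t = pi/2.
Nous devons trouver l'intégrale de notre équation du jerk j(t) = cos(t) 1 fois. L'intégrale du jerk, avec a(0) = 0, donne l'accélération: a(t) = sin(t). En utilisant a(t) = sin(t) et en substituant t = pi/2, nous trouvons a = 1.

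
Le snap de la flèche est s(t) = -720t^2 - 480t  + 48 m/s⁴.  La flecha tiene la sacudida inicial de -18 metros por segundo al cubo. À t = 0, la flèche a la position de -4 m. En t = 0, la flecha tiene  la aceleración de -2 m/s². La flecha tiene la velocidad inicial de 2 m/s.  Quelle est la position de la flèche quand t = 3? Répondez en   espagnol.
Para resolver esto, necesitamos tomar 4 integrales de nuestra ecuación del snap s(t) = -720·t^2 - 480·t + 48. La antiderivada del snap, con j(0) = -18, da la sacudida: j(t) = -240·t^3 - 240·t^2 + 48·t - 18. Tomando ∫j(t)dt y aplicando a(0) = -2, encontramos a(t) = -60·t^4 - 80·t^3 + 24·t^2 - 18·t - 2. La antiderivada de la aceleración, con v(0) = 2, da la velocidad: v(t) = -12·t^5 - 20·t^4 + 8·t^3 - 9·t^2 - 2·t + 2. Tomando ∫v(t)dt y aplicando x(0) = -4, encontramos x(t) = -2·t^6 - 4·t^5 + 2·t^4 - 3·t^3 - t^2 + 2·t - 4. Tenemos la posición x(t) = -2·t^6 - 4·t^5 + 2·t^4 - 3·t^3 - t^2 + 2·t - 4. Sustituyendo t = 3: x(3) = -2356.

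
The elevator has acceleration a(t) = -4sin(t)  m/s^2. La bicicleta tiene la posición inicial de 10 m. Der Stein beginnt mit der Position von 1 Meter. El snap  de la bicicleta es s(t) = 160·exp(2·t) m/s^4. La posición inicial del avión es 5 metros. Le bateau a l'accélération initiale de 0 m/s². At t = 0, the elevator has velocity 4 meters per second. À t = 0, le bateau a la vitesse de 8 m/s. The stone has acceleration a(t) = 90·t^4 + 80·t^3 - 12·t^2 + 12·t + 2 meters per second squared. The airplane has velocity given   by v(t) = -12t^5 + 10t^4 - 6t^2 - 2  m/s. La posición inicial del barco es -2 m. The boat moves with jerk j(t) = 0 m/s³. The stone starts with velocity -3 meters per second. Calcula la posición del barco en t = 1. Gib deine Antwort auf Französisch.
Nous devons trouver l'intégrale de notre équation du jerk j(t) = 0 3 fois. En prenant ∫j(t)dt et en appliquant a(0) = 0, nous trouvons a(t) = 0. En intégrant l'accélération et en utilisant la condition initiale v(0) = 8, nous obtenons v(t) = 8. L'intégrale de la vitesse, avec x(0) = -2, donne la position: x(t) = 8·t - 2. En utilisant x(t) = 8·t - 2 et en substituant t = 1, nous trouvons x = 6.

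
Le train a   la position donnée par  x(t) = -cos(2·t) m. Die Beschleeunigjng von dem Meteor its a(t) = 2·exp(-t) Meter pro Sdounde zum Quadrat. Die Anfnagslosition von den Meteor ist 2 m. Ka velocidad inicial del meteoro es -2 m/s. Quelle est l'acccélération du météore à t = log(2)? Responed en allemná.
Aus der Gleichung für die Beschleunigung a(t) = 2·exp(-t), setzen wir t = log(2) ein und erhalten a = 1.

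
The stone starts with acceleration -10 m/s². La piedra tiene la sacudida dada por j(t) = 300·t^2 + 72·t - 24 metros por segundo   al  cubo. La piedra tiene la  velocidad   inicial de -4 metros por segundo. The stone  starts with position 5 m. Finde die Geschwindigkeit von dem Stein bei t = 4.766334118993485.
Ausgehend von dem Ruck j(t) = 300·t^2 + 72·t - 24, nehmen wir 2 Integrale. Durch Integration von dem Ruck und Verwendung der Anfangsbedingung a(0) = -10, erhalten wir a(t) = 100·t^3 + 36·t^2 - 24·t - 10. Durch Integration von der Beschleunigung und Verwendung der Anfangsbedingung v(0) = -4, erhalten wir v(t) = 25·t^4 + 12·t^3 - 12·t^2 - 10·t - 4. Mit v(t) = 25·t^4 + 12·t^3 - 12·t^2 - 10·t - 4 und Einsetzen von t = 4.766334118993485, finden wir v = 13877.7179383238.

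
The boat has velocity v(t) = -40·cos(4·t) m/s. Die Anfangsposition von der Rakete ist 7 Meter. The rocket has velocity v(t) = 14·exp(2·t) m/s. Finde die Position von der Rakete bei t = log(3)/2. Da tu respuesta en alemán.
Um dies zu lösen, müssen wir 1 Stammfunktion unserer Gleichung für die Geschwindigkeit v(t) = 14·exp(2·t) finden. Durch Integration von der Geschwindigkeit und Verwendung der Anfangsbedingung x(0) = 7, erhalten wir x(t) = 7·exp(2·t). Mit x(t) = 7·exp(2·t) und Einsetzen von t = log(3)/2, finden wir x = 21.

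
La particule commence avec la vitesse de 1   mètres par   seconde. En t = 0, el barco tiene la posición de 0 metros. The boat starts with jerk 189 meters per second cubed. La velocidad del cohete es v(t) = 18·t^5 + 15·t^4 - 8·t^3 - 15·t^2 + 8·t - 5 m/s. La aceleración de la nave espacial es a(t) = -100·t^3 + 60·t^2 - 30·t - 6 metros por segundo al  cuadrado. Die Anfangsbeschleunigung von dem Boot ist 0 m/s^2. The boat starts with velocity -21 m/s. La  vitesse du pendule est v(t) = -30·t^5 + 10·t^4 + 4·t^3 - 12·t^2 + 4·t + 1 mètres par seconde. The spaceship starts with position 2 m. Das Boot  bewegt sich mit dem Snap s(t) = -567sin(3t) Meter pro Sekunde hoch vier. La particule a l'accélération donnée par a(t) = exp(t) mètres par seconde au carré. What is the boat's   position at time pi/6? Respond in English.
To find the answer, we compute 4 integrals of s(t) = -567·sin(3·t). Integrating snap and using the initial condition j(0) = 189, we get j(t) = 189·cos(3·t). The antiderivative of jerk, with a(0) = 0, gives acceleration: a(t) = 63·sin(3·t). The antiderivative of acceleration, with v(0) = -21, gives velocity: v(t) = -21·cos(3·t). Finding the antiderivative of v(t) and using x(0) = 0: x(t) = -7·sin(3·t). Using x(t) = -7·sin(3·t) and substituting t = pi/6, we find x = -7.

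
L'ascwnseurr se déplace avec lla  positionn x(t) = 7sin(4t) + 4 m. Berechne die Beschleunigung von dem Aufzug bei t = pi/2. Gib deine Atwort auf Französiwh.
En partant de la position x(t) = 7·sin(4·t) + 4, nous prenons 2 dérivées. En dérivant la position, nous obtenons la vitesse: v(t) = 28·cos(4·t). La dérivée de la vitesse donne l'accélération: a(t) = -112·sin(4·t). En utilisant a(t) = -112·sin(4·t) et en substituant t = pi/2, nous trouvons a = 0.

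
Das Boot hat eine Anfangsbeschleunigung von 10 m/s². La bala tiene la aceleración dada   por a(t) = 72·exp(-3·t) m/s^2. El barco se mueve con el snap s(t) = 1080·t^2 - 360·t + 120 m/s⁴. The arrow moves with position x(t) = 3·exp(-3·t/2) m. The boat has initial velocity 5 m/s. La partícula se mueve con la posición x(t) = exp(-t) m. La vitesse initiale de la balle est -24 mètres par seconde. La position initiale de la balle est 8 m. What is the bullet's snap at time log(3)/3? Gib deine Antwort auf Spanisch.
Partiendo de la aceleración a(t) = 72·exp(-3·t), tomamos 2 derivadas. Derivando la aceleración, obtenemos la sacudida: j(t) = -216·exp(-3·t). La derivada de la sacudida da el snap: s(t) = 648·exp(-3·t). Usando s(t) = 648·exp(-3·t) y sustituyendo t = log(3)/3, encontramos s = 216.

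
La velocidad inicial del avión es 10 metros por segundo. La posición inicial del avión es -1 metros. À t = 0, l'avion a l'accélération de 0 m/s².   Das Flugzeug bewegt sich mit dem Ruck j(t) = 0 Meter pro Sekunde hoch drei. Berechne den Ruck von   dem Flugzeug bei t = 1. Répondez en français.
En utilisant j(t) = 0 et en substituant t = 1, nous trouvons j = 0.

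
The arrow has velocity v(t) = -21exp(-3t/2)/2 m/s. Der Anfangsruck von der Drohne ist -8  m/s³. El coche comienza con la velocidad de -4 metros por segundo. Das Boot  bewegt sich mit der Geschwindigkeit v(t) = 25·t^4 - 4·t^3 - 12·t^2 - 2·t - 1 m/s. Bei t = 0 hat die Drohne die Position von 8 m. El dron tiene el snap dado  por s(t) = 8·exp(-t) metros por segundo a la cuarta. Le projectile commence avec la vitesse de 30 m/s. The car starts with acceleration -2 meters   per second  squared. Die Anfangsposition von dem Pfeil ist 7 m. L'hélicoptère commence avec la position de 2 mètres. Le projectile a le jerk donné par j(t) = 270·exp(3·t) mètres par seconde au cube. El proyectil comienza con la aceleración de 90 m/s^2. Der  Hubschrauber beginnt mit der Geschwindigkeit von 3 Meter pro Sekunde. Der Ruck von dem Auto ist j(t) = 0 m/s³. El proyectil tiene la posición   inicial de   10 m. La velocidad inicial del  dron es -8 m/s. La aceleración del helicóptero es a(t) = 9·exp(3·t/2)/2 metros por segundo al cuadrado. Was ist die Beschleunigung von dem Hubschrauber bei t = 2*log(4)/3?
Mit a(t) = 9·exp(3·t/2)/2 und Einsetzen von t = 2*log(4)/3, finden wir a = 18.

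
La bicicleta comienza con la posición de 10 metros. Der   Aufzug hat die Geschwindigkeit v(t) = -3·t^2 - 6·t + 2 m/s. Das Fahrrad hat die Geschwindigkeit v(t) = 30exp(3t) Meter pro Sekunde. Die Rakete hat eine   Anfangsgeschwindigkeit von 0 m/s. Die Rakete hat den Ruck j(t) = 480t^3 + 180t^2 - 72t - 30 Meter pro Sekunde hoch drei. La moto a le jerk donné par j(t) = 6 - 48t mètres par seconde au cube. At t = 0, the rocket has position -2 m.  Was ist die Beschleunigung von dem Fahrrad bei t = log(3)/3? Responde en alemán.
Ausgehend von der Geschwindigkeit v(t) = 30·exp(3·t), nehmen wir 1 Ableitung. Die Ableitung von der Geschwindigkeit ergibt die Beschleunigung: a(t) = 90·exp(3·t). Aus der Gleichung für die Beschleunigung a(t) = 90·exp(3·t), setzen wir t = log(3)/3 ein und erhalten a = 270.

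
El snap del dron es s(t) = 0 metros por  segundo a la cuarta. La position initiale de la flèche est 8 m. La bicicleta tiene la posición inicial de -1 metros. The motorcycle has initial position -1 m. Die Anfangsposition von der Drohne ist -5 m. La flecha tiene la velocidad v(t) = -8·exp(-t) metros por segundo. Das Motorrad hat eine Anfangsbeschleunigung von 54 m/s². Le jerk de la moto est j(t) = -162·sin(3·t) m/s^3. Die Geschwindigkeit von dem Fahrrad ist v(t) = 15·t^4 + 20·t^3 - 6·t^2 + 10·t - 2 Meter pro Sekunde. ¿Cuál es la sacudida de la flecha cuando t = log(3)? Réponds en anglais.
We must differentiate our velocity equation v(t) = -8·exp(-t) 2 times. The derivative of velocity gives acceleration: a(t) = 8·exp(-t). Taking d/dt of a(t), we find j(t) = -8·exp(-t). From the given jerk equation j(t) = -8·exp(-t), we substitute t = log(3) to get j = -8/3.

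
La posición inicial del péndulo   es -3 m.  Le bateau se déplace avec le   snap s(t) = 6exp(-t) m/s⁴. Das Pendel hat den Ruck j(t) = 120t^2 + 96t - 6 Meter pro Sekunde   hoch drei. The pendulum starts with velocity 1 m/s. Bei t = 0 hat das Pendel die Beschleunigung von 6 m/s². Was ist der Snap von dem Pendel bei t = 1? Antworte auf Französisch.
Nous devons dériver notre équation du jerk j(t) = 120·t^2 + 96·t - 6 1 fois. La dérivée du jerk donne le snap: s(t) = 240·t + 96. Nous avons le snap s(t) = 240·t + 96. En substituant t = 1: s(1) = 336.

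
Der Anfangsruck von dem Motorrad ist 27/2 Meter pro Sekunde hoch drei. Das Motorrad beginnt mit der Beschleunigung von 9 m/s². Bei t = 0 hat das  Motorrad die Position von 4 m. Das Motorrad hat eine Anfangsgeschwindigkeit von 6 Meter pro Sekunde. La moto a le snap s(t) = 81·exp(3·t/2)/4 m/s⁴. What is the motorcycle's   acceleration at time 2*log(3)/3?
Starting from snap s(t) = 81·exp(3·t/2)/4, we take 2 integrals. Integrating snap and using the initial condition j(0) = 27/2, we get j(t) = 27·exp(3·t/2)/2. Taking ∫j(t)dt and applying a(0) = 9, we find a(t) = 9·exp(3·t/2). We have acceleration a(t) = 9·exp(3·t/2). Substituting t = 2*log(3)/3: a(2*log(3)/3) = 27.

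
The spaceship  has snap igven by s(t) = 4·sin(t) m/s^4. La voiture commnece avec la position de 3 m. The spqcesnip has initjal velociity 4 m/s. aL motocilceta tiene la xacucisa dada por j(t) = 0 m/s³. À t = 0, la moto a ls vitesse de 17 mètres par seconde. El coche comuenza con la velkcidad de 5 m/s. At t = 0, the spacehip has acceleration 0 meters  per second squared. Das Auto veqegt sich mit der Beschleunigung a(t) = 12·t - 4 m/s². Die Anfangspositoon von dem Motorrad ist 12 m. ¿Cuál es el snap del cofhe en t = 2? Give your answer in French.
Pour résoudre ceci, nous devons prendre 2 dérivées de notre équation de l'accélération a(t) = 12·t - 4. En prenant d/dt de a(t), nous trouvons j(t) = 12. La dérivée du jerk donne le snap: s(t) = 0. De l'équation du snap s(t) = 0, nous substituons t = 2 pour obtenir s = 0.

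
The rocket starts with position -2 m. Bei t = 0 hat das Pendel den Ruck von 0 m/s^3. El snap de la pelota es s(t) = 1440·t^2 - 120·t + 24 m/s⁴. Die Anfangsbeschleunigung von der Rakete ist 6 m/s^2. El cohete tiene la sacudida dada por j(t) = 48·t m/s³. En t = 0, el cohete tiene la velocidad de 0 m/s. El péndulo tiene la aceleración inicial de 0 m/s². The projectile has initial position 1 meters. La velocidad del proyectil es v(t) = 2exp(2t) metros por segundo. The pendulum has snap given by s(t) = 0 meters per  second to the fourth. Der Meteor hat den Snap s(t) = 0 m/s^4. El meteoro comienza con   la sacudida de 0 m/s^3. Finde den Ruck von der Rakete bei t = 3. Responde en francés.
De l'équation du jerk j(t) = 48·t, nous substituons t = 3 pour obtenir j = 144.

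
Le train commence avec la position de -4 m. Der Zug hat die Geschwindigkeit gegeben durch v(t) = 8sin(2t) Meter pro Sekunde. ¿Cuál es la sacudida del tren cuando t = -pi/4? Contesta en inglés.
We must differentiate our velocity equation v(t) = 8·sin(2·t) 2 times. The derivative of velocity gives acceleration: a(t) = 16·cos(2·t). Taking d/dt of a(t), we find j(t) = -32·sin(2·t). Using j(t) = -32·sin(2·t) and substituting t = -pi/4, we find j = 32.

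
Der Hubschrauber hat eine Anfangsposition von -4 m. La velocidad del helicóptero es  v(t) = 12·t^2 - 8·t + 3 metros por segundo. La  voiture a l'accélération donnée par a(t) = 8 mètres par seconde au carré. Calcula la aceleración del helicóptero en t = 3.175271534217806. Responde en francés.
Pour résoudre ceci, nous devons prendre 1 dérivée de notre équation de la vitesse v(t) = 12·t^2 - 8·t + 3. En dérivant la vitesse, nous obtenons l'accélération: a(t) = 24·t - 8. De l'équation de l'accélération a(t) = 24·t - 8, nous substituons t = 3.175271534217806 pour obtenir a = 68.2065168212273.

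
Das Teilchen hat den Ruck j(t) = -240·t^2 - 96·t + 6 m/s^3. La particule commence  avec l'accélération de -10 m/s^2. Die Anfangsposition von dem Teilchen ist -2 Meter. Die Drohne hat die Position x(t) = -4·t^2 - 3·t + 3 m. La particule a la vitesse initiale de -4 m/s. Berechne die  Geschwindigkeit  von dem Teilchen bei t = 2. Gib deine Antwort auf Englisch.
Starting from jerk j(t) = -240·t^2 - 96·t + 6, we take 2 antiderivatives. The integral of jerk, with a(0) = -10, gives acceleration: a(t) = -80·t^3 - 48·t^2 + 6·t - 10. Integrating acceleration and using the initial condition v(0) = -4, we get v(t) = -20·t^4 - 16·t^3 + 3·t^2 - 10·t - 4. Using v(t) = -20·t^4 - 16·t^3 + 3·t^2 - 10·t - 4 and substituting t = 2, we find v = -460.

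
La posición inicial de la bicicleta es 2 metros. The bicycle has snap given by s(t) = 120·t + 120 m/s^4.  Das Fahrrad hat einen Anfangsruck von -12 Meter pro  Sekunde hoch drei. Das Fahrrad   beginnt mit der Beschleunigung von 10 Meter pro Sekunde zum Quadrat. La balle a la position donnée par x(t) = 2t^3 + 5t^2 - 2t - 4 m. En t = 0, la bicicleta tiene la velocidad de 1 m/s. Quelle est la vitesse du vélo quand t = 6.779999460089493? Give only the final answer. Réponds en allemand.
v(6.779999460089493) = 16591.7688167669.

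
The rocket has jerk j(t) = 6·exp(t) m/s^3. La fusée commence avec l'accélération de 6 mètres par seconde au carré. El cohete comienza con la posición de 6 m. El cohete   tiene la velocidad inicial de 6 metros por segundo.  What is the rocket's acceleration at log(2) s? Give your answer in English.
To find the answer, we compute 1 antiderivative of j(t) = 6·exp(t). Finding the integral of j(t) and using a(0) = 6: a(t) = 6·exp(t). We have acceleration a(t) = 6·exp(t). Substituting t = log(2): a(log(2)) = 12.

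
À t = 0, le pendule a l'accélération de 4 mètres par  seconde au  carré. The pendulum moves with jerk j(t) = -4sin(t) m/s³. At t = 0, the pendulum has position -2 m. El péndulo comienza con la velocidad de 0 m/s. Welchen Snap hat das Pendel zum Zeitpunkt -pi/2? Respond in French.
En partant du jerk j(t) = -4·sin(t), nous prenons 1 dérivée. La dérivée du jerk donne le snap: s(t) = -4·cos(t). Nous avons le snap s(t) = -4·cos(t). En substituant t = -pi/2: s(-pi/2) = 0.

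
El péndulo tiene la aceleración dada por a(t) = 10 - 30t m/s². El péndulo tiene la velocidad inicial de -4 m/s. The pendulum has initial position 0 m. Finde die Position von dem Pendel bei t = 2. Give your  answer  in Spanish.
Para resolver esto, necesitamos tomar 2 antiderivadas de nuestra ecuación de la aceleración a(t) = 10 - 30·t. La integral de la aceleración es la velocidad. Usando v(0) = -4, obtenemos v(t) = -15·t^2 + 10·t - 4. La integral de la velocidad es la posición. Usando x(0) = 0, obtenemos x(t) = -5·t^3 + 5·t^2 - 4·t. Tenemos la posición x(t) = -5·t^3 + 5·t^2 - 4·t. Sustituyendo t = 2: x(2) = -28.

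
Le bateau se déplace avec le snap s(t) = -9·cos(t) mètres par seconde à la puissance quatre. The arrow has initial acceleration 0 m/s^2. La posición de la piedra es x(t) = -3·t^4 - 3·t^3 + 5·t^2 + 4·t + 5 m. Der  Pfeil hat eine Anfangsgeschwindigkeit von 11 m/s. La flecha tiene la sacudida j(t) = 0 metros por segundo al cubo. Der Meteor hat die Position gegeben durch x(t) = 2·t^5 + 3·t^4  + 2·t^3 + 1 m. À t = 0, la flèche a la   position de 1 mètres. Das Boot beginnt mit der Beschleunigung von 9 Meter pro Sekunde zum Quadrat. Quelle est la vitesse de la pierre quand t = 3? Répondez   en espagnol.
Para resolver esto, necesitamos tomar 1 derivada de nuestra ecuación de la posición x(t) = -3·t^4 - 3·t^3 + 5·t^2 + 4·t + 5. Derivando la posición, obtenemos la velocidad: v(t) = -12·t^3 - 9·t^2 + 10·t + 4. De la ecuación de la velocidad v(t) = -12·t^3 - 9·t^2 + 10·t + 4, sustituimos t = 3 para obtener v = -371.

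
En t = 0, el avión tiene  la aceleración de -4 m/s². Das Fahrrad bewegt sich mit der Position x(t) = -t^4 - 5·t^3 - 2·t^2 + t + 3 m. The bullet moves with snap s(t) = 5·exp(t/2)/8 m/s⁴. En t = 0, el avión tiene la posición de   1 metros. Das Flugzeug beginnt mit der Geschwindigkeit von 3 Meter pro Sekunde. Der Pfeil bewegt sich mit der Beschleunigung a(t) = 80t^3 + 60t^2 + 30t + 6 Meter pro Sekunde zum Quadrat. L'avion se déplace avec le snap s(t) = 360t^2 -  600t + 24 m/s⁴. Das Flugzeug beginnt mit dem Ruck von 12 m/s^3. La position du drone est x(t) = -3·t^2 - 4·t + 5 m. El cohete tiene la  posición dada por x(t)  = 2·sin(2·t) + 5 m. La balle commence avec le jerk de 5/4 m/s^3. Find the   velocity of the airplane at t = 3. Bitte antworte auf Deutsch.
Um dies zu lösen, müssen wir 3 Stammfunktionen unserer Gleichung für den Snap s(t) = 360·t^2 - 600·t + 24 finden. Die Stammfunktion von dem Snap, mit j(0) = 12, ergibt den Ruck: j(t) = 120·t^3 - 300·t^2 + 24·t + 12. Das Integral von dem Ruck ist die Beschleunigung. Mit a(0) = -4 erhalten wir a(t) = 30·t^4 - 100·t^3 + 12·t^2 + 12·t - 4. Durch Integration von der Beschleunigung und Verwendung der Anfangsbedingung v(0) = 3, erhalten wir v(t) = 6·t^5 - 25·t^4 + 4·t^3 + 6·t^2 - 4·t + 3. Mit v(t) = 6·t^5 - 25·t^4 + 4·t^3 + 6·t^2 - 4·t + 3 und Einsetzen von t = 3, finden wir v = -414.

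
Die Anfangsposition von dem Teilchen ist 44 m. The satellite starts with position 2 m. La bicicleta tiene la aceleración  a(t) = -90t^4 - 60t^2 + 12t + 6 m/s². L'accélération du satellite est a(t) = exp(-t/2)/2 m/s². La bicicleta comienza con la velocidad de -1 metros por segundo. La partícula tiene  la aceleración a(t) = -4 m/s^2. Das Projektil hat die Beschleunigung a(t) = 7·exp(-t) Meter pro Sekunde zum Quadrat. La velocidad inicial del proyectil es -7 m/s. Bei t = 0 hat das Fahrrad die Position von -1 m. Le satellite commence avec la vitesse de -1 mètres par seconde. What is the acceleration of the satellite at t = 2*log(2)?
From the given acceleration equation a(t) = exp(-t/2)/2, we substitute t = 2*log(2) to get a = 1/4.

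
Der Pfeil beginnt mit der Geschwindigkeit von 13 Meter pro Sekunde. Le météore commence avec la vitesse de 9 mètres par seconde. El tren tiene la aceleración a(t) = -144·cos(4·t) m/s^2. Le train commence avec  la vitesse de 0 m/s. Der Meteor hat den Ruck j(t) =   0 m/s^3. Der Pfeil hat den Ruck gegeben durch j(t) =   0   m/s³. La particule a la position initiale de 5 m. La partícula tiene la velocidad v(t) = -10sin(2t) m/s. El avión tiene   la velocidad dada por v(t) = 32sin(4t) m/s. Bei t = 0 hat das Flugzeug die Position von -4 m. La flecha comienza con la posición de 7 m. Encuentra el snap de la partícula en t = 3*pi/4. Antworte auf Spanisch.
Partiendo de la velocidad v(t) = -10·sin(2·t), tomamos 3 derivadas. Derivando la velocidad, obtenemos la aceleración: a(t) = -20·cos(2·t). Tomando d/dt de a(t), encontramos j(t) = 40·sin(2·t). Tomando d/dt de j(t), encontramos s(t) = 80·cos(2·t). De la ecuación del snap s(t) = 80·cos(2·t), sustituimos t = 3*pi/4 para obtener s = 0.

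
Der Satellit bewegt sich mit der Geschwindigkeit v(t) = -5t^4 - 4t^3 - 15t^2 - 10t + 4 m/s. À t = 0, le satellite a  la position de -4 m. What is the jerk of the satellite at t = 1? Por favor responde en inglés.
We must differentiate our velocity equation v(t) = -5·t^4 - 4·t^3 - 15·t^2 - 10·t + 4 2 times. Differentiating velocity, we get acceleration: a(t) = -20·t^3 - 12·t^2 - 30·t - 10. Differentiating acceleration, we get jerk: j(t) = -60·t^2 - 24·t - 30. From the given jerk equation j(t) = -60·t^2 - 24·t - 30, we substitute t = 1 to get j = -114.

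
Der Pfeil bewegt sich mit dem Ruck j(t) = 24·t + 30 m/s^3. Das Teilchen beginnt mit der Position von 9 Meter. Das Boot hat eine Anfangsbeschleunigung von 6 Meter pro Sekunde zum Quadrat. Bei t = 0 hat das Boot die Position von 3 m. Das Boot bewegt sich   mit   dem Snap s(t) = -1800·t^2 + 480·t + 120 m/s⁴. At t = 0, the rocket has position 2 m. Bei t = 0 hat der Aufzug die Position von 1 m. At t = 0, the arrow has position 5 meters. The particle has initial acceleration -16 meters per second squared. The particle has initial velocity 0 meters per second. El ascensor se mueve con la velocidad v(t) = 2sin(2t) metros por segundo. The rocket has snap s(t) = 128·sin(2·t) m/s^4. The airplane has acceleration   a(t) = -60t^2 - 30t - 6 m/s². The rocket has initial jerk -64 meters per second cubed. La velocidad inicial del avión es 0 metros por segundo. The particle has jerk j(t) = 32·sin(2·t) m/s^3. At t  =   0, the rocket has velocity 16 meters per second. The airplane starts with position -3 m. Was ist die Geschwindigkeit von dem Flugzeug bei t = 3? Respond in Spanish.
Debemos encontrar la antiderivada de nuestra ecuación de la aceleración a(t) = -60·t^2 - 30·t - 6 1 vez. Tomando ∫a(t)dt y aplicando v(0) = 0, encontramos v(t) = t·(-20·t^2 - 15·t - 6). Tenemos la velocidad v(t) = t·(-20·t^2 - 15·t - 6). Sustituyendo t = 3: v(3) = -693.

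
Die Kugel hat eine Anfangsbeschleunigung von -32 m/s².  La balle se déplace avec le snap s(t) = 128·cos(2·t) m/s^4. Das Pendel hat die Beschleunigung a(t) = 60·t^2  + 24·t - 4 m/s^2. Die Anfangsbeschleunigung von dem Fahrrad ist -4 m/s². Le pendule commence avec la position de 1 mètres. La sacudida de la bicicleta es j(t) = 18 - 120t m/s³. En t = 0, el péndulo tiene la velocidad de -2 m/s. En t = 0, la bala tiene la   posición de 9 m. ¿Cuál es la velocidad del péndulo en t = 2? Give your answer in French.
Pour résoudre ceci, nous devons prendre 1 primitive de notre équation de l'accélération a(t) = 60·t^2 + 24·t - 4. L'intégrale de l'accélération, avec v(0) = -2, donne la vitesse: v(t) = 20·t^3 + 12·t^2 - 4·t - 2. De l'équation de la vitesse v(t) = 20·t^3 + 12·t^2 - 4·t - 2, nous substituons t = 2 pour obtenir v = 198.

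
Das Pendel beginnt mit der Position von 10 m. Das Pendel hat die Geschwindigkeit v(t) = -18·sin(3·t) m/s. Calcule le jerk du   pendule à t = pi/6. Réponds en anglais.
Starting from velocity v(t) = -18·sin(3·t), we take 2 derivatives. The derivative of velocity gives acceleration: a(t) = -54·cos(3·t). Taking d/dt of a(t), we find j(t) = 162·sin(3·t). We have jerk j(t) = 162·sin(3·t). Substituting t = pi/6: j(pi/6) = 162.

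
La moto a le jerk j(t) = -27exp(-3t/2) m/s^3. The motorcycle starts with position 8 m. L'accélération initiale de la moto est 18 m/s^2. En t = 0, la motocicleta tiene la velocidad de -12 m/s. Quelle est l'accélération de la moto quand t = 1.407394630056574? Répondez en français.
Nous devons trouver l'intégrale de notre équation du jerk j(t) = -27·exp(-3·t/2) 1 fois. L'intégrale du jerk, avec a(0) = 18, donne l'accélération: a(t) = 18·exp(-3·t/2). Nous avons l'accélération a(t) = 18·exp(-3·t/2). En substituant t = 1.407394630056574: a(1.407394630056574) = 2.17990176271597.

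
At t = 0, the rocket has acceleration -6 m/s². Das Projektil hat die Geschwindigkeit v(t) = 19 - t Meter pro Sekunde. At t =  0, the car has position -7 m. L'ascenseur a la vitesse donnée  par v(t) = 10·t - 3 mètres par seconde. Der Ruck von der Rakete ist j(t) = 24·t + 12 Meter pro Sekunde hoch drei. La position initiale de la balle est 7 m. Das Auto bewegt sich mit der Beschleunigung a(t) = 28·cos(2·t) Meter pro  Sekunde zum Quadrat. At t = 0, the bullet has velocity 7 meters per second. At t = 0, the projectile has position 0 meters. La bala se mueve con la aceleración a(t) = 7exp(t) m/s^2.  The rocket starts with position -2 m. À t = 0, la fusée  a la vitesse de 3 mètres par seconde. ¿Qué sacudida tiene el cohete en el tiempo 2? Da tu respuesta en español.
Tenemos la sacudida j(t) = 24·t + 12. Sustituyendo t = 2: j(2) = 60.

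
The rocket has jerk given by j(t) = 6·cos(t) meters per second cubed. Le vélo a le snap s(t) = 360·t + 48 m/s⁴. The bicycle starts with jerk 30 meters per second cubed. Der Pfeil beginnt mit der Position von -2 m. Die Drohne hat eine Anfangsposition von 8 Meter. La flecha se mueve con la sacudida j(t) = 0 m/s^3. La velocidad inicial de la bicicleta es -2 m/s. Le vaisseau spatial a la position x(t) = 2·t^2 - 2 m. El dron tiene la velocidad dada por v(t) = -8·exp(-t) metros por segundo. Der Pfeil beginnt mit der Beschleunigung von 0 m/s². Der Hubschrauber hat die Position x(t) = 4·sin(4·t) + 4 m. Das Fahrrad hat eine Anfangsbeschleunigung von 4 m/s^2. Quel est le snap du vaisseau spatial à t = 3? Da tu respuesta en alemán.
Um dies zu lösen, müssen wir 4 Ableitungen unserer Gleichung für die Position x(t) = 2·t^2 - 2 nehmen. Die Ableitung von der Position ergibt die Geschwindigkeit: v(t) = 4·t. Mit d/dt von v(t) finden wir a(t) = 4. Mit d/dt von a(t) finden wir j(t) = 0. Die Ableitung von dem Ruck ergibt den Snap: s(t) = 0. Mit s(t) = 0 und Einsetzen von t = 3, finden wir s = 0.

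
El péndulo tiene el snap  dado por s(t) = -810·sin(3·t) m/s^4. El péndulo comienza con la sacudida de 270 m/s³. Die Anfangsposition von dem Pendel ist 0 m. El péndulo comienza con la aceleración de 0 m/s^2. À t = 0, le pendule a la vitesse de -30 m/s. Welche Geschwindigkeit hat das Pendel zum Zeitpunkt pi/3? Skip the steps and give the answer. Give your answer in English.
The answer is 30.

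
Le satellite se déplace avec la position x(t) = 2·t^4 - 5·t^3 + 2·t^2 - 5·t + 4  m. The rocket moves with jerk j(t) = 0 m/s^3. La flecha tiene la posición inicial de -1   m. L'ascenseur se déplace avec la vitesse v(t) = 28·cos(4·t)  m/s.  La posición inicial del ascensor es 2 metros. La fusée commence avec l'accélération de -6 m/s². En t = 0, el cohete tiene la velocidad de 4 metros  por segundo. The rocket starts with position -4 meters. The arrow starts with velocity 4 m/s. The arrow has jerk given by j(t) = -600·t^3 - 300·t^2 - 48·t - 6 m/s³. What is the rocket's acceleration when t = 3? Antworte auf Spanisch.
Necesitamos integrar nuestra ecuación de la sacudida j(t) = 0 1 vez. Tomando ∫j(t)dt y aplicando a(0) = -6, encontramos a(t) = -6. De la ecuación de la aceleración a(t) = -6, sustituimos t = 3 para obtener a = -6.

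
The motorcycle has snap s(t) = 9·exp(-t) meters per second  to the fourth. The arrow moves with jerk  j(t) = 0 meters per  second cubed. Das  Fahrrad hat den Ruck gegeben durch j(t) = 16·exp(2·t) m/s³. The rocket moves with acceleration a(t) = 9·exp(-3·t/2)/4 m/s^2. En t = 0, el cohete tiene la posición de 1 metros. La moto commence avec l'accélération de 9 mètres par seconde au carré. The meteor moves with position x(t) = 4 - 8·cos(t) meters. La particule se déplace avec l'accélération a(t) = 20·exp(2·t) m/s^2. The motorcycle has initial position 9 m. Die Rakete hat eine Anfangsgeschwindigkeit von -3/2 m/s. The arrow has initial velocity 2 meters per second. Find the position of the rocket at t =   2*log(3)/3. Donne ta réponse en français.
Pour résoudre ceci, nous devons prendre 2 primitives de notre équation de l'accélération a(t) = 9·exp(-3·t/2)/4. L'intégrale de l'accélération, avec v(0) = -3/2, donne la vitesse: v(t) = -3·exp(-3·t/2)/2. En intégrant la vitesse et en utilisant la condition initiale x(0) = 1, nous obtenons x(t) = exp(-3·t/2). En utilisant x(t) = exp(-3·t/2) et en substituant t = 2*log(3)/3, nous trouvons x = 1/3.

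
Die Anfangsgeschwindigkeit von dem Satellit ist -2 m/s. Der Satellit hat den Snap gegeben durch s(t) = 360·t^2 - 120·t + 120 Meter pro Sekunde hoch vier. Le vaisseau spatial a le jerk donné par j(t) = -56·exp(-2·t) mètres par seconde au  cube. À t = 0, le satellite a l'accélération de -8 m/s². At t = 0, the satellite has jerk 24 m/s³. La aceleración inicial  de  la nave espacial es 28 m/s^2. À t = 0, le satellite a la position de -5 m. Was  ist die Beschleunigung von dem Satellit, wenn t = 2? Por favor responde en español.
Para resolver esto, necesitamos tomar 2 antiderivadas de nuestra ecuación del snap s(t) = 360·t^2 - 120·t + 120. Tomando ∫s(t)dt y aplicando j(0) = 24, encontramos j(t) = 120·t^3 - 60·t^2 + 120·t + 24. La integral de la sacudida es la aceleración. Usando a(0) = -8, obtenemos a(t) = 30·t^4 - 20·t^3 + 60·t^2 + 24·t - 8. Usando a(t) = 30·t^4 - 20·t^3 + 60·t^2 + 24·t - 8 y sustituyendo t = 2, encontramos a = 600.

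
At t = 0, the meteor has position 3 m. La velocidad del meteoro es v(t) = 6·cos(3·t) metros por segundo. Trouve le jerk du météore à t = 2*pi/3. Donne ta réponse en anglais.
Starting from velocity v(t) = 6·cos(3·t), we take 2 derivatives. Taking d/dt of v(t), we find a(t) = -18·sin(3·t). The derivative of acceleration gives jerk: j(t) = -54·cos(3·t). We have jerk j(t) = -54·cos(3·t). Substituting t = 2*pi/3: j(2*pi/3) = -54.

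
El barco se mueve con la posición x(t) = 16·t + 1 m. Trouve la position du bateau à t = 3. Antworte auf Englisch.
From the given position equation x(t) = 16·t + 1, we substitute t = 3 to get x = 49.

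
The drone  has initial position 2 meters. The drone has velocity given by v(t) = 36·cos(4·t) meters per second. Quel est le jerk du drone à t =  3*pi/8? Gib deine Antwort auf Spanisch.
Debemos derivar nuestra ecuación de la velocidad v(t) = 36·cos(4·t) 2 veces. Derivando la velocidad, obtenemos la aceleración: a(t) = -144·sin(4·t). Tomando d/dt de a(t), encontramos j(t) = -576·cos(4·t). Tenemos la sacudida j(t) = -576·cos(4·t). Sustituyendo t = 3*pi/8: j(3*pi/8) = 0.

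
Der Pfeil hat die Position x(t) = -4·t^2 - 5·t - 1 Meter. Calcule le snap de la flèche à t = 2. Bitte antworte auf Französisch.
En partant de la position x(t) = -4·t^2 - 5·t - 1, nous prenons 4 dérivées. En prenant d/dt de x(t), nous trouvons v(t) = -8·t - 5. En prenant d/dt de v(t), nous trouvons a(t) = -8. En dérivant l'accélération, nous obtenons le jerk: j(t) = 0. La dérivée du jerk donne le snap: s(t) = 0. En utilisant s(t) = 0 et en substituant t = 2, nous trouvons s = 0.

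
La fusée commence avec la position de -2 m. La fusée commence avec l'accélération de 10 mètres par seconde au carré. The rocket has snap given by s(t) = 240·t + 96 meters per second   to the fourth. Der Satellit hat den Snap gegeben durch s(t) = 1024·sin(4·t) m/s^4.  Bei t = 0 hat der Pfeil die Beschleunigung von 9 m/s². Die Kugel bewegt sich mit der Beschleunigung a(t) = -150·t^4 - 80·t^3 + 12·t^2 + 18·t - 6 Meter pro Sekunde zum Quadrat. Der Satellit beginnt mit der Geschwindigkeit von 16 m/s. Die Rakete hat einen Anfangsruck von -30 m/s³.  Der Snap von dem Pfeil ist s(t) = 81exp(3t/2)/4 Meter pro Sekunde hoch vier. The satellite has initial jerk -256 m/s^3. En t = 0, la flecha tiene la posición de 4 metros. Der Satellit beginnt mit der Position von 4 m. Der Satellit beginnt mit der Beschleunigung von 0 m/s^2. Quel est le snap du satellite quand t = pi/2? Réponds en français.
Nous avons le snap s(t) = 1024·sin(4·t). En substituant t = pi/2: s(pi/2) = 0.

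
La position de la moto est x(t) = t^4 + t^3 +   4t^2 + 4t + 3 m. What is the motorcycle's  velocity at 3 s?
We must differentiate our position equation x(t) = t^4 + t^3 + 4·t^2 + 4·t + 3 1 time. The derivative of position gives velocity: v(t) = 4·t^3 + 3·t^2 + 8·t + 4. We have velocity v(t) = 4·t^3 + 3·t^2 + 8·t + 4. Substituting t = 3: v(3) = 163.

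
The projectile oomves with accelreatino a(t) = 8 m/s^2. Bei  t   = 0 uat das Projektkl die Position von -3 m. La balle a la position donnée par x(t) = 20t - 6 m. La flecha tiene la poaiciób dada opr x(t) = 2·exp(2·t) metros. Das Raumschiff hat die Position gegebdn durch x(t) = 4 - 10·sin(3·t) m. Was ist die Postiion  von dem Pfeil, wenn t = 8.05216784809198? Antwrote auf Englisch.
Using x(t) = 2·exp(2·t) and substituting t = 8.05216784809198, we find x = 19726685.6136593.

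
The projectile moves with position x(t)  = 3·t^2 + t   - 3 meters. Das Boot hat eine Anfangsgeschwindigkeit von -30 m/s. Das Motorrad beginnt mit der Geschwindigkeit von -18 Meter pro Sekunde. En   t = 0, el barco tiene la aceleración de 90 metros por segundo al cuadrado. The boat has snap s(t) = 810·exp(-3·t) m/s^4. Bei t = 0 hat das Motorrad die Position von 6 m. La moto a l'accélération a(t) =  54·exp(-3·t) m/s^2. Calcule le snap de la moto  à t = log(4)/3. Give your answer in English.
Starting from acceleration a(t) = 54·exp(-3·t), we take 2 derivatives. The derivative of acceleration gives jerk: j(t) = -162·exp(-3·t). Differentiating jerk, we get snap: s(t) = 486·exp(-3·t). We have snap s(t) = 486·exp(-3·t). Substituting t = log(4)/3: s(log(4)/3) = 243/2.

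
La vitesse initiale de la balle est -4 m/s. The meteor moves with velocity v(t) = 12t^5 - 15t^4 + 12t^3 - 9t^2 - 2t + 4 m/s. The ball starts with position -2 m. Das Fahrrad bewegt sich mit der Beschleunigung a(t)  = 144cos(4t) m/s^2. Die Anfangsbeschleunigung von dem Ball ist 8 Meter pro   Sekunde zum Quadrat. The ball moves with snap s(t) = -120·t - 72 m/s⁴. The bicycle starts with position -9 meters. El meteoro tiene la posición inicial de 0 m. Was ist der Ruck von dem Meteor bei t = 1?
Um dies zu lösen, müssen wir 2 Ableitungen unserer Gleichung für die Geschwindigkeit v(t) = 12·t^5 - 15·t^4 + 12·t^3 - 9·t^2 - 2·t + 4 nehmen. Durch Ableiten von der Geschwindigkeit erhalten wir die Beschleunigung: a(t) = 60·t^4 - 60·t^3 + 36·t^2 - 18·t - 2. Mit d/dt von a(t) finden wir j(t) = 240·t^3 - 180·t^2 + 72·t - 18. Mit j(t) = 240·t^3 - 180·t^2 + 72·t - 18 und Einsetzen von t = 1, finden wir j = 114.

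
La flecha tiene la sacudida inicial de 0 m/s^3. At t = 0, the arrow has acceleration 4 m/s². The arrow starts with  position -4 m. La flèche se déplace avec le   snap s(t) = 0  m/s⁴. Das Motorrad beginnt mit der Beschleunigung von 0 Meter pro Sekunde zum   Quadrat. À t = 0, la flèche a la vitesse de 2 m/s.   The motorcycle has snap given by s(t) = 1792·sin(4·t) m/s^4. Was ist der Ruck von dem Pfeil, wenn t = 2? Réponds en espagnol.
Necesitamos integrar nuestra ecuación del snap s(t) = 0 1 vez. La integral del snap es la sacudida. Usando j(0) = 0, obtenemos j(t) = 0. De la ecuación de la sacudida j(t) = 0, sustituimos t = 2 para obtener j = 0.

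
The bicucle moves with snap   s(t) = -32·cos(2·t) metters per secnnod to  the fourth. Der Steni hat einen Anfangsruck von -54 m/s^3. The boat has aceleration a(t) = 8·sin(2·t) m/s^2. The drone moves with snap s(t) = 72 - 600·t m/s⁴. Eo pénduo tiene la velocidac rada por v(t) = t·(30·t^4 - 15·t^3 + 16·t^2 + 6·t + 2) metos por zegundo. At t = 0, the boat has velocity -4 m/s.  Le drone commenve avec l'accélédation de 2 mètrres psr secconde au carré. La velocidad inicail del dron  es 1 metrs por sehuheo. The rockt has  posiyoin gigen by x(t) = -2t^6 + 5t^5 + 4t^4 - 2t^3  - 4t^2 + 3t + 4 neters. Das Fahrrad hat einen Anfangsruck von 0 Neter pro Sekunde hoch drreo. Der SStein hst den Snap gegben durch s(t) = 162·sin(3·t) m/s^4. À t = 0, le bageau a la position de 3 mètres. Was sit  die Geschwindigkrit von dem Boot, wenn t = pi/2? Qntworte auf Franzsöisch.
En partant de l'accélération a(t) = 8·sin(2·t), nous prenons 1 primitive. L'intégrale de l'accélération est la vitesse. En utilisant v(0) = -4, nous obtenons v(t) = -4·cos(2·t). De l'équation de la vitesse v(t) = -4·cos(2·t), nous substituons t = pi/2 pour obtenir v = 4.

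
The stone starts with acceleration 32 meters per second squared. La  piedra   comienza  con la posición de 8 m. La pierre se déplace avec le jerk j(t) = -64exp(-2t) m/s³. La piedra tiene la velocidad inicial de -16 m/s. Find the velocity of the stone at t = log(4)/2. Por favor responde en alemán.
Wir müssen unsere Gleichung für den Ruck j(t) = -64·exp(-2·t) 2-mal integrieren. Durch Integration von dem Ruck und Verwendung der Anfangsbedingung a(0) = 32, erhalten wir a(t) = 32·exp(-2·t). Die Stammfunktion von der Beschleunigung, mit v(0) = -16, ergibt die Geschwindigkeit: v(t) = -16·exp(-2·t). Wir haben die Geschwindigkeit v(t) = -16·exp(-2·t). Durch Einsetzen von t = log(4)/2: v(log(4)/2) = -4.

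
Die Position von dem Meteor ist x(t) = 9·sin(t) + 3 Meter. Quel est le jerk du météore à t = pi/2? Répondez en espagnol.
Para resolver esto, necesitamos tomar 3 derivadas de nuestra ecuación de la posición x(t) = 9·sin(t) + 3. La derivada de la posición da la velocidad: v(t) = 9·cos(t). Derivando la velocidad, obtenemos la aceleración: a(t) = -9·sin(t). Derivando la aceleración, obtenemos la sacudida: j(t) = -9·cos(t). De la ecuación de la sacudida j(t) = -9·cos(t), sustituimos t = pi/2 para obtener j = 0.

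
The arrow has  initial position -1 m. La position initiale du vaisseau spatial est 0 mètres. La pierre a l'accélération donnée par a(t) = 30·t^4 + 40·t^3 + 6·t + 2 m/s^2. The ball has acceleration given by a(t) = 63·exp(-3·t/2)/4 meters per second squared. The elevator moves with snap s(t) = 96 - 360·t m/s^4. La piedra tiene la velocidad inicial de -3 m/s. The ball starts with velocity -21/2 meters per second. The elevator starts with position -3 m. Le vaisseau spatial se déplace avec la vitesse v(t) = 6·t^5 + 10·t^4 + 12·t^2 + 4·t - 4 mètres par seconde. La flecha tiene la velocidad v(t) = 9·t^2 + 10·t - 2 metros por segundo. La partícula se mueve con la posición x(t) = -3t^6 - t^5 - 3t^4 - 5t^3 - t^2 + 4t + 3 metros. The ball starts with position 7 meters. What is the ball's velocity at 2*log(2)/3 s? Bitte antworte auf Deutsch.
Wir müssen unsere Gleichung für die Beschleunigung a(t) = 63·exp(-3·t/2)/4 1-mal integrieren. Die Stammfunktion von der Beschleunigung ist die Geschwindigkeit. Mit v(0) = -21/2 erhalten wir v(t) = -21·exp(-3·t/2)/2. Aus der Gleichung für die Geschwindigkeit v(t) = -21·exp(-3·t/2)/2, setzen wir t = 2*log(2)/3 ein und erhalten v = -21/4.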